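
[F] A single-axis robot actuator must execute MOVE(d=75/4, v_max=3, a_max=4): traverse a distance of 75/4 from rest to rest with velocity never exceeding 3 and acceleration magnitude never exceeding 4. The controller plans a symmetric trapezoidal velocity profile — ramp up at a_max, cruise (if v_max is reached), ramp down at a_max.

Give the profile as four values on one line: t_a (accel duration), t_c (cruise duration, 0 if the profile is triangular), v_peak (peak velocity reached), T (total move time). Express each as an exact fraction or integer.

(v_max)²/a_max = 3²/4 = 9/4
75/4 ≥ 9/4 → trapezoidal
t_a = 3/4; v_peak = 3
d_cruise = 75/4 − 9/4 = 33/2; t_c = (33/2)/3 = 11/2
T = 2·3/4 + 11/2 = 7

t_a=3/4 t_c=11/2 v_peak=3 T=7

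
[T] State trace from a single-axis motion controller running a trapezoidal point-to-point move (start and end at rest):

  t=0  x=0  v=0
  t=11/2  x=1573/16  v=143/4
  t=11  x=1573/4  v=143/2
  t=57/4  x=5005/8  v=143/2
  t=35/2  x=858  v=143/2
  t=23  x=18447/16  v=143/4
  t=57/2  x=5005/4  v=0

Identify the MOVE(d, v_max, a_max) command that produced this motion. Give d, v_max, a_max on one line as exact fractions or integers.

d=5005/4 v_max=143/2 a_max=13/2

final state: t=57/2, x=5005/4, v=0 → d = 5005/4
a_max = (143/4−0)/(11/2−0) = 13/2
max v = 143/2 over t∈[11,35/2] → v_max = 143/2
check: 143/2·(11+13/2) = 5005/4 ✓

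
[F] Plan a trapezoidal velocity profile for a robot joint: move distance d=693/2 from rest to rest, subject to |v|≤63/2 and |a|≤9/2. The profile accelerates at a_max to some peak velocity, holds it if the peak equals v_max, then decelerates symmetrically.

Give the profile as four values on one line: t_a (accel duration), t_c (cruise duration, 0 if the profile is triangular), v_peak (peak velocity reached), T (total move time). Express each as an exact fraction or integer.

t_a=7 t_c=4 v_peak=63/2 T=18

v_max²/a_max = (63/2)²/(9/2) = 441/2
693/2 ≥ 441/2 ⇒ cruise phase
t_a = (63/2)/(9/2) = 7; v_peak = 63/2
d_cruise = 693/2 − 441/2 = 126; t_c = 126/(63/2) = 4
T = 2·7 + 4 = 18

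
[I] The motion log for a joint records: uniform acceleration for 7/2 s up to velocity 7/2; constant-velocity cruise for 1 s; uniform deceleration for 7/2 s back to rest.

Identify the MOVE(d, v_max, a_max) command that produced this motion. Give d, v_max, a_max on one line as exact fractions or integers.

d=63/4 v_max=7/2 a_max=1

a_max = (7/2)/(7/2) = 1
d_a = ½·7/2·7/2 = 49/8; d_c = 7/2·1 = 7/2
d = 2·49/8 + 7/2 = 63/4
t_c = 1 > 0 so v_max = 7/2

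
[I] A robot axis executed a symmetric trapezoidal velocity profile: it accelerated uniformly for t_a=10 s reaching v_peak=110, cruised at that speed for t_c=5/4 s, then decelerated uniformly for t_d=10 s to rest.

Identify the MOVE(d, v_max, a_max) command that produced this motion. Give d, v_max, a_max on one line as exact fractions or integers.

d=2475/2 v_max=110 a_max=11

a_max = 110/10 = 11
d_a = ½·110·10 = 550; d_c = 110·5/4 = 275/2
d = 2·550 + 275/2 = 2475/2
t_c = 5/4 > 0 ⇒ limit active, v_max = 110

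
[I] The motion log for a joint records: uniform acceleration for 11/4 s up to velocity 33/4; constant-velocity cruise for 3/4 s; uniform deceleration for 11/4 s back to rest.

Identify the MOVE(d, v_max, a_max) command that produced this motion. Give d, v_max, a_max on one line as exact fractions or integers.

a_max = (33/4)/(11/4) = 3
d_a = ½·33/4·11/4 = 363/32; d_c = 33/4·3/4 = 99/16
d = 2·363/32 + 99/16 = 231/8
t_c = 3/4 > 0 so v_max = 33/4

d=231/8 v_max=33/4 a_max=3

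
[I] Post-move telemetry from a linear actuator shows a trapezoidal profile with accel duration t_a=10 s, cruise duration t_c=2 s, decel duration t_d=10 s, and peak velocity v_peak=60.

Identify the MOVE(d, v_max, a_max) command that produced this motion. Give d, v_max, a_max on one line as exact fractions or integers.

a_max = 60/10 = 6
d_a = ½·60·10 = 300; d_c = 60·2 = 120
d = 2·300 + 120 = 720
t_c = 2 > 0 so v_max = 60

d=720 v_max=60 a_max=6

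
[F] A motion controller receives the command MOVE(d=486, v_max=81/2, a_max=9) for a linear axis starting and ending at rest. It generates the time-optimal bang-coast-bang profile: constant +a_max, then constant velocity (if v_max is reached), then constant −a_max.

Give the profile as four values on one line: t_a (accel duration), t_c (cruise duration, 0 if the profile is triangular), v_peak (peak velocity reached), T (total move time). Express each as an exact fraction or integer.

(v_max)²/a_max = (81/2)²/9 = 729/4
486 ≥ 729/4 so v_max reached
t_a = (81/2)/9 = 9/2; v_peak = 81/2
d_cruise = 486 − 729/4 = 1215/4; t_c = (1215/4)/(81/2) = 15/2
T = 2·9/2 + 15/2 = 33/2

t_a=9/2 t_c=15/2 v_peak=81/2 T=33/2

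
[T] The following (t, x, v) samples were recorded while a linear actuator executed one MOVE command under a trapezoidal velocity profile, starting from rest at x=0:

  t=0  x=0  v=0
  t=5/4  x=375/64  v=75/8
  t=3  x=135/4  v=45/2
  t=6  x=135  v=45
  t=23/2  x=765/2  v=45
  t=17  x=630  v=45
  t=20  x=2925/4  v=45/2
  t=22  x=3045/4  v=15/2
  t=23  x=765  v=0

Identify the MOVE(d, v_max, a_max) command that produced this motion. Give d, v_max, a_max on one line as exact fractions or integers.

d=765 v_max=45 a_max=15/2

final state: t=23, x=765, v=0 → d = 765
a_max = (75/8−0)/(5/4−0) = 15/2
max v = 45 over t∈[6,17] → v_max = 45
check: 45·(6+11) = 765 ✓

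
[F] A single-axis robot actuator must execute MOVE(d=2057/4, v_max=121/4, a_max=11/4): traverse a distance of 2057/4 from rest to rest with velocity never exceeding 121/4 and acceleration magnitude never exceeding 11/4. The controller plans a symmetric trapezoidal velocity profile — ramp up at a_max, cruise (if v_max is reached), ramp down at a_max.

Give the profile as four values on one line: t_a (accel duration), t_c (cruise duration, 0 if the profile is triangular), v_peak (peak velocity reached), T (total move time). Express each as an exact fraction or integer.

t_a=11 t_c=6 v_peak=121/4 T=28

v_max²/a_max = (121/4)²/(11/4) = 1331/4
2057/4 ≥ 1331/4 → trapezoidal
t_a = (121/4)/(11/4) = 11; v_peak = 121/4
d_cruise = 2057/4 − 1331/4 = 363/2; t_c = (363/2)/(121/4) = 6
T = 2·11 + 6 = 28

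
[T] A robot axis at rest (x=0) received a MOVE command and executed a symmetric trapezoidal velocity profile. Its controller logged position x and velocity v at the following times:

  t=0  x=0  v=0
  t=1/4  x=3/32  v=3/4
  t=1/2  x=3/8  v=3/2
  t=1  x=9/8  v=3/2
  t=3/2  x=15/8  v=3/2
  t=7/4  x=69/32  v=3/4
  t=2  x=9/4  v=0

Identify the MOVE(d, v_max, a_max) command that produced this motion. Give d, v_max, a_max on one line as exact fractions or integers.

final state: t=2, x=9/4, v=0 → d = 9/4
a_max = (3/4−0)/(1/4−0) = 3
max v = 3/2 over t∈[1/2,3/2] → v_max = 3/2
check: 3/2·(1/2+1) = 9/4 ✓

d=9/4 v_max=3/2 a_max=3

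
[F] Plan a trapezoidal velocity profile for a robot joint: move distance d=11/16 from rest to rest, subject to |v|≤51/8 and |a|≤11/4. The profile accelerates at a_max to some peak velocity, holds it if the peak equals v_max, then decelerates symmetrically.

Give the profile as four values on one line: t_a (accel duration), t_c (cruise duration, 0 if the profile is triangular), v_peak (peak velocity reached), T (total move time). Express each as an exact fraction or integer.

t_a=1/2 t_c=0 v_peak=11/8 T=1

v_max²/a_max = (51/8)²/(11/4) = 2601/176
11/16 < 2601/176 ⇒ no cruise
v_peak = √(11/16·11/4) = √(121/64) = 11/8
t_a = (11/8)/(11/4) = 1/2; t_c = 0
T = 2·1/2 = 1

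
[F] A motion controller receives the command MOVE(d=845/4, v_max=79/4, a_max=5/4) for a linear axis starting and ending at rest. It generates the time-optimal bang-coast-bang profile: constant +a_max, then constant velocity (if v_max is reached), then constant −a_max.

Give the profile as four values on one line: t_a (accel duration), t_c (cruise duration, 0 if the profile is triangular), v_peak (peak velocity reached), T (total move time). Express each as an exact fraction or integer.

vₘ²/aₘ = (79/4)²/(5/4) = 6241/20
845/4 < 6241/20 so t_c = 0
v_peak = √(845/4·5/4) = √(4225/16) = 65/4
t_a = (65/4)/(5/4) = 13; t_c = 0
T = 2·13 = 26

t_a=13 t_c=0 v_peak=65/4 T=26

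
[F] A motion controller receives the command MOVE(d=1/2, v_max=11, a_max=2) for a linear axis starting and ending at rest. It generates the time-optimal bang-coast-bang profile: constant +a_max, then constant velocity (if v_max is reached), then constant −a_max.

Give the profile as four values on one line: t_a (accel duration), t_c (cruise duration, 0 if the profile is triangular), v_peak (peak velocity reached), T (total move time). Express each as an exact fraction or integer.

t_a=1/2 t_c=0 v_peak=1 T=1

(v_max)²/a_max = 11²/2 = 121/2
1/2 < 121/2 ⇒ no cruise
v_peak = √(1/2·2) = √1 = 1
t_a = 1/2; t_c = 0
T = 2·1/2 = 1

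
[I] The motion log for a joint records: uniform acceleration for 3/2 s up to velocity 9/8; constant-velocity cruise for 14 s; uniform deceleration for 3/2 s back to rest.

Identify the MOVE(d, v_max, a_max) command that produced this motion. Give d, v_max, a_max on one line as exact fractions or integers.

d=279/16 v_max=9/8 a_max=3/4

a_max = (9/8)/(3/2) = 3/4
d_a = ½·9/8·3/2 = 27/32; d_c = 9/8·14 = 63/4
d = 2·27/32 + 63/4 = 279/16
t_c = 14 > 0 so v_max = 9/8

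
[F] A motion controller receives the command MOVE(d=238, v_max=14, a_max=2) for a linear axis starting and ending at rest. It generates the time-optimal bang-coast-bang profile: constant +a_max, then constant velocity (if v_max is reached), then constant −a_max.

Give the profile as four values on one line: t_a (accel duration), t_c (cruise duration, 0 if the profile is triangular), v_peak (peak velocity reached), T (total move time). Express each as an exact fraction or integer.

t_a=7 t_c=10 v_peak=14 T=24

(v_max)²/a_max = 14²/2 = 98
238 ≥ 98 so v_max reached
t_a = 14/2 = 7; v_peak = 14
d_cruise = 238 − 98 = 140; t_c = 140/14 = 10
T = 2·7 + 10 = 24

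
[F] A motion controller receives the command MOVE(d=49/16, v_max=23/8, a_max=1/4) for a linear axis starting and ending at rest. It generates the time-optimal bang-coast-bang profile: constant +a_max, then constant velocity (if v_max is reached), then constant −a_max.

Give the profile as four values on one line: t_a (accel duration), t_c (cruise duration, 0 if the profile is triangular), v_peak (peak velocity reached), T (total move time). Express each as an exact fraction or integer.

t_a=7/2 t_c=0 v_peak=7/8 T=7

(v_max)²/a_max = (23/8)²/(1/4) = 529/16
49/16 < 529/16 ⇒ no cruise
v_peak = √(49/16·1/4) = √(49/64) = 7/8
t_a = (7/8)/(1/4) = 7/2; t_c = 0
T = 2·7/2 = 7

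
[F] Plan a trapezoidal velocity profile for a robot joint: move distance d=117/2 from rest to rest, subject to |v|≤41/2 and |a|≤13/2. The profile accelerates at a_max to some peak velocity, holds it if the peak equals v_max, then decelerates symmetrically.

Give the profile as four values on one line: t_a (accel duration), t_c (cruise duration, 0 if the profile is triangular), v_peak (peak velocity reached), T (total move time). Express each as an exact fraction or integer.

vₘ²/aₘ = (41/2)²/(13/2) = 1681/26
117/2 < 1681/26 so t_c = 0
v_peak = √(117/2·13/2) = √(1521/4) = 39/2
t_a = (39/2)/(13/2) = 3; t_c = 0
T = 2·3 = 6

t_a=3 t_c=0 v_peak=39/2 T=6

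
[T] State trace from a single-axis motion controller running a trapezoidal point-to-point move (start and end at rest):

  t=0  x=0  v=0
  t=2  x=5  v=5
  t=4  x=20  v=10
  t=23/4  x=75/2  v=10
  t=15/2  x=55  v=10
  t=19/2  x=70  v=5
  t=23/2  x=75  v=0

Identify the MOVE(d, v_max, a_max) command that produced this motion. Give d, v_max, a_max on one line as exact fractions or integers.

final state: t=23/2, x=75, v=0 → d = 75
a_max = (5−0)/(2−0) = 5/2
max v = 10 over t∈[4,15/2] → v_max = 10
check: 10·(4+7/2) = 75 ✓

d=75 v_max=10 a_max=5/2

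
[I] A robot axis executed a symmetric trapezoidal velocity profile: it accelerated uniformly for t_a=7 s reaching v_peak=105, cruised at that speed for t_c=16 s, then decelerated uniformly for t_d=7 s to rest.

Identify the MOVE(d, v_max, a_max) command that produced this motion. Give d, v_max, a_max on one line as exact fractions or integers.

d=2415 v_max=105 a_max=15

a_max = 105/7 = 15
d_a = ½·105·7 = 735/2; d_c = 105·16 = 1680
d = 2·735/2 + 1680 = 2415
t_c = 16 > 0 → v_max = v_peak = 105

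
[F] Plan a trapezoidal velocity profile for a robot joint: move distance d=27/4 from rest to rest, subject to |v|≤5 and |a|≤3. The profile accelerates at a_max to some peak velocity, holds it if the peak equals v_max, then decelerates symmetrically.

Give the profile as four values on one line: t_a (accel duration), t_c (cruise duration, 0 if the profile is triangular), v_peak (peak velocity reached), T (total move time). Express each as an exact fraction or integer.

vₘ²/aₘ = 5²/3 = 25/3
27/4 < 25/3 so t_c = 0
v_peak = √(27/4·3) = √(81/4) = 9/2
t_a = (9/2)/3 = 3/2; t_c = 0
T = 2·3/2 = 3

t_a=3/2 t_c=0 v_peak=9/2 T=3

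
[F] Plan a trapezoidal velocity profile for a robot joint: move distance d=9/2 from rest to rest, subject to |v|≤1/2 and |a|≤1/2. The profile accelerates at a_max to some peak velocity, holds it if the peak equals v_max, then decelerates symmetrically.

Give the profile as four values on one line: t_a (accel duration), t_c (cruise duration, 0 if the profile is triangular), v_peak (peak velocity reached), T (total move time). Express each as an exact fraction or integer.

v_max²/a_max = (1/2)²/(1/2) = 1/2
9/2 ≥ 1/2 ⇒ cruise phase
t_a = (1/2)/(1/2) = 1; v_peak = 1/2
d_cruise = 9/2 − 1/2 = 4; t_c = 4/(1/2) = 8
T = 2·1 + 8 = 10

t_a=1 t_c=8 v_peak=1/2 T=10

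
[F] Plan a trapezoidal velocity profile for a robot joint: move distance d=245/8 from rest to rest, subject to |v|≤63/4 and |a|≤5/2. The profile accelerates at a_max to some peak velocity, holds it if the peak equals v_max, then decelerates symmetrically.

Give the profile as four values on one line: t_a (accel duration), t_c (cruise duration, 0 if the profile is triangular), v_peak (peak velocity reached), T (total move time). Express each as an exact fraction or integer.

t_a=7/2 t_c=0 v_peak=35/4 T=7

v_max²/a_max = (63/4)²/(5/2) = 3969/40
245/8 < 3969/40 → triangular
v_peak = √(245/8·5/2) = √(1225/16) = 35/4
t_a = (35/4)/(5/2) = 7/2; t_c = 0
T = 2·7/2 = 7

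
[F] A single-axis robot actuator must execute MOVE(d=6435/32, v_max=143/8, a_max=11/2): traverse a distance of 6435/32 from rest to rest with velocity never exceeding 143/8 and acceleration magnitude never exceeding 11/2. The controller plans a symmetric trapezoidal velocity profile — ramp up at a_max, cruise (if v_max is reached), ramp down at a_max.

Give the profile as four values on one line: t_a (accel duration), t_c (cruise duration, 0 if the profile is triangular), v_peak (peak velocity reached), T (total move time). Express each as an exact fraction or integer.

t_a=13/4 t_c=8 v_peak=143/8 T=29/2

(v_max)²/a_max = (143/8)²/(11/2) = 1859/32
6435/32 ≥ 1859/32 so v_max reached
t_a = (143/8)/(11/2) = 13/4; v_peak = 143/8
d_cruise = 6435/32 − 1859/32 = 143; t_c = 143/(143/8) = 8
T = 2·13/4 + 8 = 29/2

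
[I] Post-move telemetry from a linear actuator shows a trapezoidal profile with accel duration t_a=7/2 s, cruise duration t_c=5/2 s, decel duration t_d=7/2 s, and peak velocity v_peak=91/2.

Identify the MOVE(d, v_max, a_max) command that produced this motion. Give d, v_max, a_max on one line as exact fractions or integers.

d=273 v_max=91/2 a_max=13

a_max = (91/2)/(7/2) = 13
d_a = ½·91/2·7/2 = 637/8; d_c = 91/2·5/2 = 455/4
d = 2·637/8 + 455/4 = 273
t_c = 5/2 > 0 → v_max = v_peak = 91/2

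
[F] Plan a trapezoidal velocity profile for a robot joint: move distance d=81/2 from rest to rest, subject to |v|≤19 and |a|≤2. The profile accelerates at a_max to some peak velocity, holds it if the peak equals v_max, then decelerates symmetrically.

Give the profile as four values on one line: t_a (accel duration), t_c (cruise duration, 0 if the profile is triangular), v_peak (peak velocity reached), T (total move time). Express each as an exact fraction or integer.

t_a=9/2 t_c=0 v_peak=9 T=9

vₘ²/aₘ = 19²/2 = 361/2
81/2 < 361/2 so t_c = 0
v_peak = √(81/2·2) = √81 = 9
t_a = 9/2; t_c = 0
T = 2·9/2 = 9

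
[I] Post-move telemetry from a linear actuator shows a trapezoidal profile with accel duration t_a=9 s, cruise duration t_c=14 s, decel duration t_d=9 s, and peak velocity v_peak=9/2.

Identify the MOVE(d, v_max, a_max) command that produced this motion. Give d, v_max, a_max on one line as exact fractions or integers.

d=207/2 v_max=9/2 a_max=1/2

a_max = (9/2)/9 = 1/2
d_a = ½·9/2·9 = 81/4; d_c = 9/2·14 = 63
d = 2·81/4 + 63 = 207/2
t_c = 14 > 0 ⇒ limit active, v_max = 9/2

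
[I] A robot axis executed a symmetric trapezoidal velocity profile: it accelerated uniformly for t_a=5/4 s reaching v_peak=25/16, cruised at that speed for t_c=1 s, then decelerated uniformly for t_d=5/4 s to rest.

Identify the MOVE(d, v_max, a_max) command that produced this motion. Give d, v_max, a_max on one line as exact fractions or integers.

d=225/64 v_max=25/16 a_max=5/4

a_max = (25/16)/(5/4) = 5/4
d_a = ½·25/16·5/4 = 125/128; d_c = 25/16·1 = 25/16
d = 2·125/128 + 25/16 = 225/64
t_c = 1 > 0 → v_max = v_peak = 25/16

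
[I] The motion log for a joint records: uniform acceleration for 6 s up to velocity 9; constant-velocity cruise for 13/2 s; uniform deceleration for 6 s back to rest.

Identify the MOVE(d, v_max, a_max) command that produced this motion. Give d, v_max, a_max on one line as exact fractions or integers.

d=225/2 v_max=9 a_max=3/2

a_max = 9/6 = 3/2
d_a = ½·9·6 = 27; d_c = 9·13/2 = 117/2
d = 2·27 + 117/2 = 225/2
t_c = 13/2 > 0 ⇒ limit active, v_max = 9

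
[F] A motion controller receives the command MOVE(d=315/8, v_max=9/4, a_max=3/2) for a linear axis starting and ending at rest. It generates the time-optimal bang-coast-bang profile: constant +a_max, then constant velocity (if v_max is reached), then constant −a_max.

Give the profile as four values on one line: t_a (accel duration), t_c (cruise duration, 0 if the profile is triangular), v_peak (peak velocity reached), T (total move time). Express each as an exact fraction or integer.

v_max²/a_max = (9/4)²/(3/2) = 27/8
315/8 ≥ 27/8 → trapezoidal
t_a = (9/4)/(3/2) = 3/2; v_peak = 9/4
d_cruise = 315/8 − 27/8 = 36; t_c = 36/(9/4) = 16
T = 2·3/2 + 16 = 19

t_a=3/2 t_c=16 v_peak=9/4 T=19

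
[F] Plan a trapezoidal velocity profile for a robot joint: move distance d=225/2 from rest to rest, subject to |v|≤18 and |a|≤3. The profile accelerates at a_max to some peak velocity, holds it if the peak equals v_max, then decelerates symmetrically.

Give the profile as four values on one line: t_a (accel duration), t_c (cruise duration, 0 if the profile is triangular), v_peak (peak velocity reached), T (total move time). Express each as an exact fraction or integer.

vₘ²/aₘ = 18²/3 = 108
225/2 ≥ 108 so v_max reached
t_a = 18/3 = 6; v_peak = 18
d_cruise = 225/2 − 108 = 9/2; t_c = (9/2)/18 = 1/4
T = 2·6 + 1/4 = 49/4

t_a=6 t_c=1/4 v_peak=18 T=49/4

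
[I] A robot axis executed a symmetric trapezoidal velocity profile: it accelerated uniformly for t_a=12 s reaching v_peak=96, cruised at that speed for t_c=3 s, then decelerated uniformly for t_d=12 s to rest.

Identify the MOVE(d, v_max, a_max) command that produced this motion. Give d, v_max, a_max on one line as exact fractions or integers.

d=1440 v_max=96 a_max=8

a_max = 96/12 = 8
d_a = ½·96·12 = 576; d_c = 96·3 = 288
d = 2·576 + 288 = 1440
t_c = 3 > 0 ⇒ limit active, v_max = 96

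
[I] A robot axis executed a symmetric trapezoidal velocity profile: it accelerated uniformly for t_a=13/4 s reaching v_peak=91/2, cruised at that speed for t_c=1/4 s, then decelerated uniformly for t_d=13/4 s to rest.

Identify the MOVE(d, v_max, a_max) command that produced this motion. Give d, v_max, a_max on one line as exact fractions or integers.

a_max = (91/2)/(13/4) = 14
d_a = ½·91/2·13/4 = 1183/16; d_c = 91/2·1/4 = 91/8
d = 2·1183/16 + 91/8 = 637/4
t_c = 1/4 > 0 → v_max = v_peak = 91/2

d=637/4 v_max=91/2 a_max=14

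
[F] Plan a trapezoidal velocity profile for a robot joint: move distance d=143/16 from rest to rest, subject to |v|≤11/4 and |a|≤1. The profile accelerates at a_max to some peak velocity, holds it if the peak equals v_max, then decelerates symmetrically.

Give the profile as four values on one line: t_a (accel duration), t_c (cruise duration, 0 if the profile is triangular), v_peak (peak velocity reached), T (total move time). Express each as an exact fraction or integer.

t_a=11/4 t_c=1/2 v_peak=11/4 T=6

v_max²/a_max = (11/4)²/1 = 121/16
143/16 ≥ 121/16 ⇒ cruise phase
t_a = (11/4)/1 = 11/4; v_peak = 11/4
d_cruise = 143/16 − 121/16 = 11/8; t_c = (11/8)/(11/4) = 1/2
T = 2·11/4 + 1/2 = 6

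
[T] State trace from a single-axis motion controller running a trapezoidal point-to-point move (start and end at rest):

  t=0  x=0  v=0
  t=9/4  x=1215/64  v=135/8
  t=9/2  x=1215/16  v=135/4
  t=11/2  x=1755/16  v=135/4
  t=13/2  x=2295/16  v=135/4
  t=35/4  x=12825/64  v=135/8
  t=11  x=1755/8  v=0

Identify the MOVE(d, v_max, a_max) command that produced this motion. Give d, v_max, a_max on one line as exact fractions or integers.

final state: t=11, x=1755/8, v=0 → d = 1755/8
a_max = (135/8−0)/(9/4−0) = 15/2
max v = 135/4 over t∈[9/2,13/2] → v_max = 135/4
check: 135/4·(9/2+2) = 1755/8 ✓

d=1755/8 v_max=135/4 a_max=15/2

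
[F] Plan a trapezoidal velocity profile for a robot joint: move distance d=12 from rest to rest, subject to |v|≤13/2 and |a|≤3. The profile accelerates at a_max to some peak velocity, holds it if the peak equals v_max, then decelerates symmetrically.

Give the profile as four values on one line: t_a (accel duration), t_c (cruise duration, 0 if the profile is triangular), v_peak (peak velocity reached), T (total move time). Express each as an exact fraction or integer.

t_a=2 t_c=0 v_peak=6 T=4

vₘ²/aₘ = (13/2)²/3 = 169/12
12 < 169/12 ⇒ no cruise
v_peak = √(12·3) = √36 = 6
t_a = 6/3 = 2; t_c = 0
T = 2·2 = 4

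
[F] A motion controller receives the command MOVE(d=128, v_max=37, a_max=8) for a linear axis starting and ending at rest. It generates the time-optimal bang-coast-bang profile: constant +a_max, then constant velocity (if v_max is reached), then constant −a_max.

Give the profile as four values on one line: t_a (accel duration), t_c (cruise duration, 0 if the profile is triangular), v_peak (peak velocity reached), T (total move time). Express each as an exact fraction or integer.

t_a=4 t_c=0 v_peak=32 T=8

v_max²/a_max = 37²/8 = 1369/8
128 < 1369/8 → triangular
v_peak = √(128·8) = √1024 = 32
t_a = 32/8 = 4; t_c = 0
T = 2·4 = 8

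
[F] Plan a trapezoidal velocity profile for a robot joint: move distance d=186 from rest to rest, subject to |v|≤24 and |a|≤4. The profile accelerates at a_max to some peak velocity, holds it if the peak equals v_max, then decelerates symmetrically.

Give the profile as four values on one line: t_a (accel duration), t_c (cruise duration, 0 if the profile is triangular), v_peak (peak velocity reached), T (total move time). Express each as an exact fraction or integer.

vₘ²/aₘ = 24²/4 = 144
186 ≥ 144 ⇒ cruise phase
t_a = 24/4 = 6; v_peak = 24
d_cruise = 186 − 144 = 42; t_c = 42/24 = 7/4
T = 2·6 + 7/4 = 55/4

t_a=6 t_c=7/4 v_peak=24 T=55/4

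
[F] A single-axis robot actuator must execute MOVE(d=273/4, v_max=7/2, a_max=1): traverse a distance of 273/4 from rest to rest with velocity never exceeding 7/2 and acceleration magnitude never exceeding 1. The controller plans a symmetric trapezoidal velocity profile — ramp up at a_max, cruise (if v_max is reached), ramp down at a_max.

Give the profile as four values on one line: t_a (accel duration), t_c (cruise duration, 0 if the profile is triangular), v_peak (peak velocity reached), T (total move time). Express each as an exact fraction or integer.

t_a=7/2 t_c=16 v_peak=7/2 T=23

v_max²/a_max = (7/2)²/1 = 49/4
273/4 ≥ 49/4 ⇒ cruise phase
t_a = (7/2)/1 = 7/2; v_peak = 7/2
d_cruise = 273/4 − 49/4 = 56; t_c = 56/(7/2) = 16
T = 2·7/2 + 16 = 23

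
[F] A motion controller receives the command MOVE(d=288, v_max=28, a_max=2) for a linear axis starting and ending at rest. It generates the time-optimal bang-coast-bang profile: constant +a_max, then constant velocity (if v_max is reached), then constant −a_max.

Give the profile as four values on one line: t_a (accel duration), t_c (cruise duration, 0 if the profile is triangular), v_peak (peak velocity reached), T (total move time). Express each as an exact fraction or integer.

t_a=12 t_c=0 v_peak=24 T=24

(v_max)²/a_max = 28²/2 = 392
288 < 392 so t_c = 0
v_peak = √(288·2) = √576 = 24
t_a = 24/2 = 12; t_c = 0
T = 2·12 = 24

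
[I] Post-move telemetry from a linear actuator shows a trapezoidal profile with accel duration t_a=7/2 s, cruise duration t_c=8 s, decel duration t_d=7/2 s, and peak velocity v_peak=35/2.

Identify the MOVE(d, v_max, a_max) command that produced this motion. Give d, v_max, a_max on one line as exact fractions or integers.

a_max = (35/2)/(7/2) = 5
d_a = ½·35/2·7/2 = 245/8; d_c = 35/2·8 = 140
d = 2·245/8 + 140 = 805/4
t_c = 8 > 0 so v_max = 35/2

d=805/4 v_max=35/2 a_max=5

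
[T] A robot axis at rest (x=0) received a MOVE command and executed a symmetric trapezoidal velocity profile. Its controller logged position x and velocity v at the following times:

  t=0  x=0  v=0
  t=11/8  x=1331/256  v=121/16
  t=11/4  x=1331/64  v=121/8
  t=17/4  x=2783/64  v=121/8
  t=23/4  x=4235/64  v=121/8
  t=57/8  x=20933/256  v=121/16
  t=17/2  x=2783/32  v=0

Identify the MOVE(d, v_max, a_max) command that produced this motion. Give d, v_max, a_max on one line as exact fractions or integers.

final state: t=17/2, x=2783/32, v=0 → d = 2783/32
a_max = (121/16−0)/(11/8−0) = 11/2
max v = 121/8 over t∈[11/4,23/4] → v_max = 121/8
check: 121/8·(11/4+3) = 2783/32 ✓

d=2783/32 v_max=121/8 a_max=11/2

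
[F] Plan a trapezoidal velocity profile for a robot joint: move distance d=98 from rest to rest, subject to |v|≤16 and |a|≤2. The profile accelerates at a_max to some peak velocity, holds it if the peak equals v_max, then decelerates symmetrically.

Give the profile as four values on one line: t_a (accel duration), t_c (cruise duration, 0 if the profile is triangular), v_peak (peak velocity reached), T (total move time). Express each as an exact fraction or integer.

t_a=7 t_c=0 v_peak=14 T=14

(v_max)²/a_max = 16²/2 = 128
98 < 128 ⇒ no cruise
v_peak = √(98·2) = √196 = 14
t_a = 14/2 = 7; t_c = 0
T = 2·7 = 14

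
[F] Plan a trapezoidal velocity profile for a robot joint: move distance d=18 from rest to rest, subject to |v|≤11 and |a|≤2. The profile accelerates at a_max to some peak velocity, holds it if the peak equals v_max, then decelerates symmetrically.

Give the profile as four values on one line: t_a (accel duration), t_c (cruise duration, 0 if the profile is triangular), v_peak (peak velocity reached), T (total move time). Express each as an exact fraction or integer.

(v_max)²/a_max = 11²/2 = 121/2
18 < 121/2 → triangular
v_peak = √(18·2) = √36 = 6
t_a = 6/2 = 3; t_c = 0
T = 2·3 = 6

t_a=3 t_c=0 v_peak=6 T=6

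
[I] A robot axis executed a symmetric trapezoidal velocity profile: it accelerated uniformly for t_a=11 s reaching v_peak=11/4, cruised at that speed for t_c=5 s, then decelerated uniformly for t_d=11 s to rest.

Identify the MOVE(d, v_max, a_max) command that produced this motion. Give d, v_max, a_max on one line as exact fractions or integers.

a_max = (11/4)/11 = 1/4
d_a = ½·11/4·11 = 121/8; d_c = 11/4·5 = 55/4
d = 2·121/8 + 55/4 = 44
t_c = 5 > 0 so v_max = 11/4

d=44 v_max=11/4 a_max=1/4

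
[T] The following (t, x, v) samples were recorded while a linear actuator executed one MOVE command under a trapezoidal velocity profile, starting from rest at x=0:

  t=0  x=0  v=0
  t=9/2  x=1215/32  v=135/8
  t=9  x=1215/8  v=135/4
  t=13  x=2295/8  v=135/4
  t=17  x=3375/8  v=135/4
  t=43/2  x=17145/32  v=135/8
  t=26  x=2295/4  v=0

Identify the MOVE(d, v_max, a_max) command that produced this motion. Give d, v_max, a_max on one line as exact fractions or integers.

final state: t=26, x=2295/4, v=0 → d = 2295/4
a_max = (135/8−0)/(9/2−0) = 15/4
max v = 135/4 over t∈[9,17] → v_max = 135/4
check: 135/4·(9+8) = 2295/4 ✓

d=2295/4 v_max=135/4 a_max=15/4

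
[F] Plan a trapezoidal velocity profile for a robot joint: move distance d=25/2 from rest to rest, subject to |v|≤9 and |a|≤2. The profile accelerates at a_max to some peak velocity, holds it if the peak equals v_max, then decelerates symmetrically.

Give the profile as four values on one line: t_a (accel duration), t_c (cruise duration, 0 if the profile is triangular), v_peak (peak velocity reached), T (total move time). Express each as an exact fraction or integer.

v_max²/a_max = 9²/2 = 81/2
25/2 < 81/2 ⇒ no cruise
v_peak = √(25/2·2) = √25 = 5
t_a = 5/2; t_c = 0
T = 2·5/2 = 5

t_a=5/2 t_c=0 v_peak=5 T=5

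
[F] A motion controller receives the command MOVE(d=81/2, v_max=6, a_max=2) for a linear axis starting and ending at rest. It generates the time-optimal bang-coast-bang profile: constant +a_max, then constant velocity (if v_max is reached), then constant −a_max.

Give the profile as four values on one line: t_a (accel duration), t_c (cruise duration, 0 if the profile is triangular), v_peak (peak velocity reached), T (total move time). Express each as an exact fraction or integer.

t_a=3 t_c=15/4 v_peak=6 T=39/4

(v_max)²/a_max = 6²/2 = 18
81/2 ≥ 18 so v_max reached
t_a = 6/2 = 3; v_peak = 6
d_cruise = 81/2 − 18 = 45/2; t_c = (45/2)/6 = 15/4
T = 2·3 + 15/4 = 39/4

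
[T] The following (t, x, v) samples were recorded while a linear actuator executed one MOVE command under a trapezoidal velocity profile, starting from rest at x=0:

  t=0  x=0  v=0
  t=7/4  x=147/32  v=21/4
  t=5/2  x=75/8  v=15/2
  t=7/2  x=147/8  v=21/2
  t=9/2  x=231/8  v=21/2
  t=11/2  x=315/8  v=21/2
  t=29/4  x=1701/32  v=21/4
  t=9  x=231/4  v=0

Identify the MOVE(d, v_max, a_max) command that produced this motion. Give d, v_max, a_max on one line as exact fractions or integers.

d=231/4 v_max=21/2 a_max=3

final state: t=9, x=231/4, v=0 → d = 231/4
a_max = (21/4−0)/(7/4−0) = 3
max v = 21/2 over t∈[7/2,11/2] → v_max = 21/2
check: 21/2·(7/2+2) = 231/4 ✓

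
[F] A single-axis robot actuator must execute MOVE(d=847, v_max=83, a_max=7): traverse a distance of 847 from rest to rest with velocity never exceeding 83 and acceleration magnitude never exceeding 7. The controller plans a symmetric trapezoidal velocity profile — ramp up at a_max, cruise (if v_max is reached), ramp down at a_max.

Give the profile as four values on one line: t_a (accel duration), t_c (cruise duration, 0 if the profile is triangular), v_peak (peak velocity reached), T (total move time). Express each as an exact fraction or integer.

t_a=11 t_c=0 v_peak=77 T=22

vₘ²/aₘ = 83²/7 = 6889/7
847 < 6889/7 → triangular
v_peak = √(847·7) = √5929 = 77
t_a = 77/7 = 11; t_c = 0
T = 2·11 = 22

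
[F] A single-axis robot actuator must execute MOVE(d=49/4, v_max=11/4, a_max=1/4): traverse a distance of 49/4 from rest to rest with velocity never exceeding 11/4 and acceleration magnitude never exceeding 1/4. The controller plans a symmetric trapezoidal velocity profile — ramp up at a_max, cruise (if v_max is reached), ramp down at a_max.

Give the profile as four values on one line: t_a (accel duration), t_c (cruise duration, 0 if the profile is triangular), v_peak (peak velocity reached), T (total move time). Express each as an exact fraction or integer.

(v_max)²/a_max = (11/4)²/(1/4) = 121/4
49/4 < 121/4 so t_c = 0
v_peak = √(49/4·1/4) = √(49/16) = 7/4
t_a = (7/4)/(1/4) = 7; t_c = 0
T = 2·7 = 14

t_a=7 t_c=0 v_peak=7/4 T=14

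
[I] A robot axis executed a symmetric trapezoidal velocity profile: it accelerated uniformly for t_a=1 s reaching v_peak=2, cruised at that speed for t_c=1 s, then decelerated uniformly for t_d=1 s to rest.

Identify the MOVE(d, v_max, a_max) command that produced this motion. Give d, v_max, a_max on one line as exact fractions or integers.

a_max = 2/1 = 2
d_a = ½·2·1 = 1; d_c = 2·1 = 2
d = 2·1 + 2 = 4
t_c = 1 > 0 → v_max = v_peak = 2

d=4 v_max=2 a_max=2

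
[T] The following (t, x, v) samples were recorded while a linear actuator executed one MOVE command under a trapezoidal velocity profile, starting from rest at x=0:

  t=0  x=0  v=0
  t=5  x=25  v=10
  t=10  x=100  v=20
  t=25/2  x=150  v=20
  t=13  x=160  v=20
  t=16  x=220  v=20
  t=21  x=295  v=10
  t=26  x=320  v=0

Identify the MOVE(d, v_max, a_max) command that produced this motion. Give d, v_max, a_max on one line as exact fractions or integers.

d=320 v_max=20 a_max=2

final state: t=26, x=320, v=0 → d = 320
a_max = (10−0)/(5−0) = 2
max v = 20 over t∈[10,16] → v_max = 20
check: 20·(10+6) = 320 ✓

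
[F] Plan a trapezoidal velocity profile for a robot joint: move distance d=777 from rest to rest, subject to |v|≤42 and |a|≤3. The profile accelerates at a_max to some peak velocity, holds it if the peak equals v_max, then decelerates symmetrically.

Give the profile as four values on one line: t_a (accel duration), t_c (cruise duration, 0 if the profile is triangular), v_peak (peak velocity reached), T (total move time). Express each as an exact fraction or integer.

t_a=14 t_c=9/2 v_peak=42 T=65/2

(v_max)²/a_max = 42²/3 = 588
777 ≥ 588 so v_max reached
t_a = 42/3 = 14; v_peak = 42
d_cruise = 777 − 588 = 189; t_c = 189/42 = 9/2
T = 2·14 + 9/2 = 65/2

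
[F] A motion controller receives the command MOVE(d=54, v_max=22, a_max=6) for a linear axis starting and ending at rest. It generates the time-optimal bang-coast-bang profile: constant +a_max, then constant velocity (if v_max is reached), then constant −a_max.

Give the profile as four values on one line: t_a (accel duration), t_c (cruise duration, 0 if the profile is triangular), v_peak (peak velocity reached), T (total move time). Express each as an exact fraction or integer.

v_max²/a_max = 22²/6 = 242/3
54 < 242/3 ⇒ no cruise
v_peak = √(54·6) = √324 = 18
t_a = 18/6 = 3; t_c = 0
T = 2·3 = 6

t_a=3 t_c=0 v_peak=18 T=6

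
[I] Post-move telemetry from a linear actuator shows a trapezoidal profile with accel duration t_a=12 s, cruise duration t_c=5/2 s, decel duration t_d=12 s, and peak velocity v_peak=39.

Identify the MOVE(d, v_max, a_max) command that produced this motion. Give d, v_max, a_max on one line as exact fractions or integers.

a_max = 39/12 = 13/4
d_a = ½·39·12 = 234; d_c = 39·5/2 = 195/2
d = 2·234 + 195/2 = 1131/2
t_c = 5/2 > 0 so v_max = 39

d=1131/2 v_max=39 a_max=13/4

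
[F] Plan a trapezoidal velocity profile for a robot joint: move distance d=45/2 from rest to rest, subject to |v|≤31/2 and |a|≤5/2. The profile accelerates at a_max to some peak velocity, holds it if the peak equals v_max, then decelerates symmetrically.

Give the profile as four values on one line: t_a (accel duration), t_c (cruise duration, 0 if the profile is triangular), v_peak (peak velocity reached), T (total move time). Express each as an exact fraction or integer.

v_max²/a_max = (31/2)²/(5/2) = 961/10
45/2 < 961/10 ⇒ no cruise
v_peak = √(45/2·5/2) = √(225/4) = 15/2
t_a = (15/2)/(5/2) = 3; t_c = 0
T = 2·3 = 6

t_a=3 t_c=0 v_peak=15/2 T=6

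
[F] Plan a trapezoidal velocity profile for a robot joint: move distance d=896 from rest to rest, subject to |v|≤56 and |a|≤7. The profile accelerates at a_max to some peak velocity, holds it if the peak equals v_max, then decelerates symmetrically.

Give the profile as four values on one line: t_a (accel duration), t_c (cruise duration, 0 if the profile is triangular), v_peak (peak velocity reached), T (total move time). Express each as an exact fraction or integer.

t_a=8 t_c=8 v_peak=56 T=24

(v_max)²/a_max = 56²/7 = 448
896 ≥ 448 → trapezoidal
t_a = 56/7 = 8; v_peak = 56
d_cruise = 896 − 448 = 448; t_c = 448/56 = 8
T = 2·8 + 8 = 24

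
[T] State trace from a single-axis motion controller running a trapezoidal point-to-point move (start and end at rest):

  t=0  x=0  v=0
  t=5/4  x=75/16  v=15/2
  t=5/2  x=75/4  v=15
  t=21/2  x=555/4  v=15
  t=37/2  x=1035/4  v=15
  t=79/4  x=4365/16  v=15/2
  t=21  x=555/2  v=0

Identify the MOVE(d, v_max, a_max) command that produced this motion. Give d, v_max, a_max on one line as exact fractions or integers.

final state: t=21, x=555/2, v=0 → d = 555/2
a_max = (15/2−0)/(5/4−0) = 6
max v = 15 over t∈[5/2,37/2] → v_max = 15
check: 15·(5/2+16) = 555/2 ✓

d=555/2 v_max=15 a_max=6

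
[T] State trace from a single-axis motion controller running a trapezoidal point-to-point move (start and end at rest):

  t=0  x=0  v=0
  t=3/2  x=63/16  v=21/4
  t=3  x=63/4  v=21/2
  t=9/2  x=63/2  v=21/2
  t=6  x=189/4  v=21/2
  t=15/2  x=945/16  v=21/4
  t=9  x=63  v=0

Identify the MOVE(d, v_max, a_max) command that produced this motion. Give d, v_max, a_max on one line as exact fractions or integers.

d=63 v_max=21/2 a_max=7/2

final state: t=9, x=63, v=0 → d = 63
a_max = (21/4−0)/(3/2−0) = 7/2
max v = 21/2 over t∈[3,6] → v_max = 21/2
check: 21/2·(3+3) = 63 ✓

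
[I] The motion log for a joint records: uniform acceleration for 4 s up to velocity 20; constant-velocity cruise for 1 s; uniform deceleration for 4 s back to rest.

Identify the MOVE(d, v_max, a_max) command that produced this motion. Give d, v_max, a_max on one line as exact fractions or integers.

a_max = 20/4 = 5
d_a = ½·20·4 = 40; d_c = 20·1 = 20
d = 2·40 + 20 = 100
t_c = 1 > 0 ⇒ limit active, v_max = 20

d=100 v_max=20 a_max=5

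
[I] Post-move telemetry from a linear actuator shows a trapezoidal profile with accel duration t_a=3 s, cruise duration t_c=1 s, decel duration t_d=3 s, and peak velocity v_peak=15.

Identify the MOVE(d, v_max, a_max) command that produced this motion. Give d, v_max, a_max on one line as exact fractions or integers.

a_max = 15/3 = 5
d_a = ½·15·3 = 45/2; d_c = 15·1 = 15
d = 2·45/2 + 15 = 60
t_c = 1 > 0 ⇒ limit active, v_max = 15

d=60 v_max=15 a_max=5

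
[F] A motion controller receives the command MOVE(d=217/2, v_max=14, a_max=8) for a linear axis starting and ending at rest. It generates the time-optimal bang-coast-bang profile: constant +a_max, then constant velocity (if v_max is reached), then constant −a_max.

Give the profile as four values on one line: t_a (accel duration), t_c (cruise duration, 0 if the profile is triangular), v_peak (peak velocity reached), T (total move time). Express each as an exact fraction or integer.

t_a=7/4 t_c=6 v_peak=14 T=19/2

v_max²/a_max = 14²/8 = 49/2
217/2 ≥ 49/2 → trapezoidal
t_a = 14/8 = 7/4; v_peak = 14
d_cruise = 217/2 − 49/2 = 84; t_c = 84/14 = 6
T = 2·7/4 + 6 = 19/2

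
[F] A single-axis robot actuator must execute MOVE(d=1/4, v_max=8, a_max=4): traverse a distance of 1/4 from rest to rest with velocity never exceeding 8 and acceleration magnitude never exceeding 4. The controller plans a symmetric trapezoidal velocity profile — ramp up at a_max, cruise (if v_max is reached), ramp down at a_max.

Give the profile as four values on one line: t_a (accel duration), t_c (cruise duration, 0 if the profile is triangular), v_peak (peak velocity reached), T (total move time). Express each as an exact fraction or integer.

(v_max)²/a_max = 8²/4 = 16
1/4 < 16 so t_c = 0
v_peak = √(1/4·4) = √1 = 1
t_a = 1/4; t_c = 0
T = 2·1/4 = 1/2

t_a=1/4 t_c=0 v_peak=1 T=1/2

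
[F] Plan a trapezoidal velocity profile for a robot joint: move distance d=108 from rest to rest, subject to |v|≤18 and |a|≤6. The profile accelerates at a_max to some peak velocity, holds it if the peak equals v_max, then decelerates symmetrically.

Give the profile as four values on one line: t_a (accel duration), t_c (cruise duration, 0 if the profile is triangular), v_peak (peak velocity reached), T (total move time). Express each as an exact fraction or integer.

vₘ²/aₘ = 18²/6 = 54
108 ≥ 54 ⇒ cruise phase
t_a = 18/6 = 3; v_peak = 18
d_cruise = 108 − 54 = 54; t_c = 54/18 = 3
T = 2·3 + 3 = 9

t_a=3 t_c=3 v_peak=18 T=9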